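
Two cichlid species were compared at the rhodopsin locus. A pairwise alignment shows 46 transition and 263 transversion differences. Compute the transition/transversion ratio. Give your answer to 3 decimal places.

0.175

R = 46/263 = 0.174904… ≈ 0.175 (to 3 d.p.).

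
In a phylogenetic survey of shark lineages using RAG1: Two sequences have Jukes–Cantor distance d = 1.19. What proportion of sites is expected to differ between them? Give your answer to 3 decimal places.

p = (3/4)(1 − e^(−4d/3)) = 0.75 × (1 − e^(-1.586667)) = 0.75 × (1 − 0.204606) = 0.596546.

0.597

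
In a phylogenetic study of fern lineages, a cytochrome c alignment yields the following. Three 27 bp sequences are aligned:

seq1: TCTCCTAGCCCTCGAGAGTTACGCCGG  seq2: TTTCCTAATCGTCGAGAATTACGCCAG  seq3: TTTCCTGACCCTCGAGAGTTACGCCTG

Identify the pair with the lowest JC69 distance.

seq1 and seq3

seq1–seq2: 6/27 differ, p = 0.222, d = 0.264.
seq1–seq3: 4/27 differ, p = 0.148, d = 0.165.
seq2–seq3: 5/27 differ, p = 0.185, d = 0.213.
The smallest distance is between seq1 and seq3.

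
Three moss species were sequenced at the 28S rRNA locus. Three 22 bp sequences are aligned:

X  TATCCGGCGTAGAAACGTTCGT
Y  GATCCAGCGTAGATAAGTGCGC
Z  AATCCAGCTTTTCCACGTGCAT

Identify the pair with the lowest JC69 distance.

X–Y: 6/22 differ, p = 0.273, d = 0.339.
X–Z: 9/22 differ, p = 0.409, d = 0.591.
Y–Z: 9/22 differ, p = 0.409, d = 0.591.
The smallest distance is between X and Y.

X and Y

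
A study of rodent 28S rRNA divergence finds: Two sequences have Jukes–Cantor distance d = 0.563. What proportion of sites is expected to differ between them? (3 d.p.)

0.396

p = (3/4)(1 − e^(−4d/3)) = 0.75 × (1 − e^(-0.750667)) = 0.75 × (1 − 0.472052) = 0.395961.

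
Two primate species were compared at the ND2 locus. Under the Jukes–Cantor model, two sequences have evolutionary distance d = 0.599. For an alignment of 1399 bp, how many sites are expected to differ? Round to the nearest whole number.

Invert JC69: p = (3/4)(1 − e^(−4d/3)) = 0.75 × (1 − e^(-0.798667)) = 0.75 × (1 − 0.449928) = 0.412554.
Expected differing sites = pL ≈ 0.412554 × 1399 = 577.163046 ≈ 577.

577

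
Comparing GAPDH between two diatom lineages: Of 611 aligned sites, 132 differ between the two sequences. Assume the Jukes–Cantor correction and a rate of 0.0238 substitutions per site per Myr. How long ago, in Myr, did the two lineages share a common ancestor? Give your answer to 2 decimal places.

p = 132/611 ≈ 0.216039.
d = −(3/4) ln(1 − 4p/3) = −0.75 ln(1 − 0.288052) = −0.75 ln(0.711948)
  = −0.75 × (-0.339750) = 0.254813 substitutions/site.
Under a molecular clock d = 2μt, so t = d/(2μ) = 0.254813 / (2 × 0.0238) = 5.35 Myr.

5.35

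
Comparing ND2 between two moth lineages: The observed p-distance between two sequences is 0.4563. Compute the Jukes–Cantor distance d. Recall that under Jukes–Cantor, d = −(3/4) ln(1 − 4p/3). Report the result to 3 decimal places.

d = −(3/4) ln(1 − 4p/3) = −0.75 ln(1 − 0.6084) = −0.75 ln(0.3916)
  = −0.75 × (-0.937514) = 0.703136 substitutions/site.

0.703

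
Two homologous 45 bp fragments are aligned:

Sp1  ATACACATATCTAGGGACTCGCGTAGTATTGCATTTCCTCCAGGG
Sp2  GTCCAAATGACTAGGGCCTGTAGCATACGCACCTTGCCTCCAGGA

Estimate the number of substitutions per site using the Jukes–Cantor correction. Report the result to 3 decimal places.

The sequences differ at 19 of 45 sites, so p = 19/45 ≈ 0.422222.
d = −(3/4) ln(1 − 4p/3) = −0.75 ln(1 − 0.562963) = −0.75 ln(0.437037)
  = −0.75 × (-0.827737) = 0.620803 substitutions/site.

0.621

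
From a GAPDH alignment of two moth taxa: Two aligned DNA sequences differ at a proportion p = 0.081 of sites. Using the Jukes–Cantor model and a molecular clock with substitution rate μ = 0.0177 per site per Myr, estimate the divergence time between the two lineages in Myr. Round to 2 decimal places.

d = −(3/4) ln(1 − 4p/3) = −0.75 ln(1 − 0.108) = −0.75 ln(0.892)
  = −0.75 × (-0.114289) = 0.085717 substitutions/site.
Under a molecular clock d = 2μt, so t = d/(2μ) = 0.085717 / (2 × 0.0177) = 2.42 Myr.

2.42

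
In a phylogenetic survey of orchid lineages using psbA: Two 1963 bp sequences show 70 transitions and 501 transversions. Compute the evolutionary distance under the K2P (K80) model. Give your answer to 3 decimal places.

0.376

P = 70/1963 ≈ 0.03566 and Q = 501/1963 ≈ 0.255222.
Under the Kimura two-parameter model, d = −½ ln(1 − 2P − Q) − ¼ ln(1 − 2Q).
1 − 2P − Q = 0.673458, giving −½ ln(0.673458) = 0.197665.
1 − 2Q = 0.489556, giving −¼ ln(0.489556) = 0.178564.
d = 0.197665 + 0.178564 = 0.376229.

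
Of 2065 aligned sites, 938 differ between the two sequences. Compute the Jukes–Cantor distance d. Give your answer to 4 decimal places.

p = 938/2065 ≈ 0.454237.
d = −(3/4) ln(1 − 4p/3) = −0.75 ln(1 − 0.605649) = −0.75 ln(0.394351)
  = −0.75 × (-0.930514) = 0.697886 substitutions/site.

0.6979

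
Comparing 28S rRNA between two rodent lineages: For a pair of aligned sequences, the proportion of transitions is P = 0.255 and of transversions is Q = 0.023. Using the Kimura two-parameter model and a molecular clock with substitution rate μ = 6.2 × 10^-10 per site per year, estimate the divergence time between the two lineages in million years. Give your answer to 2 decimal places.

Under the Kimura two-parameter model, d = −½ ln(1 − 2P − Q) − ¼ ln(1 − 2Q).
1 − 2P − Q = 0.467, giving −½ ln(0.467) = 0.380713.
1 − 2Q = 0.954, giving −¼ ln(0.954) = 0.011773.
d = 0.380713 + 0.011773 = 0.392486.
Under a molecular clock d = 2μt, so t = d/(2μ) = 0.392486 / (2 × 6.2 × 10^-10) = 316.52 million years.

316.52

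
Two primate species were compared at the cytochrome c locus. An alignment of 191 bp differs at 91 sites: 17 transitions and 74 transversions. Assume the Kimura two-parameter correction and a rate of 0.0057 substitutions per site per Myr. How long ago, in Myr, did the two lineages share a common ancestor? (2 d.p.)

P = 17/191 ≈ 0.089005 and Q = 74/191 ≈ 0.387435.
Under the Kimura two-parameter model, d = −½ ln(1 − 2P − Q) − ¼ ln(1 − 2Q).
1 − 2P − Q = 0.434555, giving −½ ln(0.434555) = 0.416716.
1 − 2Q = 0.22513, giving −¼ ln(0.22513) = 0.372769.
d = 0.416716 + 0.372769 = 0.789485.
Under a molecular clock d = 2μt, so t = d/(2μ) = 0.789485 / (2 × 0.0057) = 69.25 Myr.

69.25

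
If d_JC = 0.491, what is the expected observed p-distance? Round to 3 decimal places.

0.360

p = (3/4)(1 − e^(−4d/3)) = 0.75 × (1 − e^(-0.654667)) = 0.75 × (1 − 0.519615) = 0.360289.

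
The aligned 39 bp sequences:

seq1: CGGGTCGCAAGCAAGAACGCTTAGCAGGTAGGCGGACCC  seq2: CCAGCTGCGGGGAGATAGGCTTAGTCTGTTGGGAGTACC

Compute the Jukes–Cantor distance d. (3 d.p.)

0.786

The sequences differ at 19 of 39 sites, so p = 19/39 ≈ 0.487179.
d = −(3/4) ln(1 − 4p/3) = −0.75 ln(1 − 0.649572) = −0.75 ln(0.350428)
  = −0.75 × (-1.048600) = 0.786450 substitutions/site.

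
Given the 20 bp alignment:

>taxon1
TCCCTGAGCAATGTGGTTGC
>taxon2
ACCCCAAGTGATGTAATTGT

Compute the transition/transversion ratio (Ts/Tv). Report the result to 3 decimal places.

7.000

Transitions are A↔G and C↔T; transversions are all other mismatches.
Transitions: 7. Transversions: 1.
R = 7/1 = 7.000.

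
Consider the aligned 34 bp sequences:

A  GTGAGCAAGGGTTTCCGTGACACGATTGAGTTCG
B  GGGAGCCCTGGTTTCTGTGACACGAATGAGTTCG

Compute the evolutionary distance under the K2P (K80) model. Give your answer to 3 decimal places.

0.202

Of 34 sites, 1 differences are transitions and 5 are transversions, so P = 1/34 ≈ 0.029412 and Q = 5/34 ≈ 0.147059.
Under the Kimura two-parameter model, d = −½ ln(1 − 2P − Q) − ¼ ln(1 − 2Q).
1 − 2P − Q = 0.794117, giving −½ ln(0.794117) = 0.115262.
1 − 2Q = 0.705882, giving −¼ ln(0.705882) = 0.087077.
d = 0.115262 + 0.087077 = 0.202339.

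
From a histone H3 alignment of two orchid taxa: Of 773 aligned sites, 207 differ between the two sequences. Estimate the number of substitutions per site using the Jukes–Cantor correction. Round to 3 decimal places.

p = 207/773 ≈ 0.267788.
d = −(3/4) ln(1 − 4p/3) = −0.75 ln(1 − 0.357051) = −0.75 ln(0.642949)
  = −0.75 × (-0.441690) = 0.331268 substitutions/site.

0.331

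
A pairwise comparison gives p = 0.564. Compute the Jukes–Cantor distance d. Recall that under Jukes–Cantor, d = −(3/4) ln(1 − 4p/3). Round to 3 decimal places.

1.046

d = −(3/4) ln(1 − 4p/3) = −0.75 ln(1 − 0.752) = −0.75 ln(0.248)
  = −0.75 × (-1.394327) = 1.045745 substitutions/site.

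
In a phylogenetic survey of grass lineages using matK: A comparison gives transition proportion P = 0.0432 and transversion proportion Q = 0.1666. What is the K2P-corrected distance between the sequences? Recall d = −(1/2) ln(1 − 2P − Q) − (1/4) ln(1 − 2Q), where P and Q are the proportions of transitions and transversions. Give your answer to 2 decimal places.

Under the Kimura two-parameter model, d = −½ ln(1 − 2P − Q) − ¼ ln(1 − 2Q).
1 − 2P − Q = 0.747, giving −½ ln(0.747) = 0.145845.
1 − 2Q = 0.6668, giving −¼ ln(0.6668) = 0.101316.
d = 0.145845 + 0.101316 = 0.247161.

0.25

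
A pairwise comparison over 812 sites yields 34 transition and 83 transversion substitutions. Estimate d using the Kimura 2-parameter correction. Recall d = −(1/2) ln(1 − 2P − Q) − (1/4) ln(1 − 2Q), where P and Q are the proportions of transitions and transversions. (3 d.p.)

P = 34/812 ≈ 0.041872 and Q = 83/812 ≈ 0.102217.
Under the Kimura two-parameter model, d = −½ ln(1 − 2P − Q) − ¼ ln(1 − 2Q).
1 − 2P − Q = 0.814039, giving −½ ln(0.814039) = 0.102874.
1 − 2Q = 0.795566, giving −¼ ln(0.795566) = 0.057175.
d = 0.102874 + 0.057175 = 0.160049.

0.160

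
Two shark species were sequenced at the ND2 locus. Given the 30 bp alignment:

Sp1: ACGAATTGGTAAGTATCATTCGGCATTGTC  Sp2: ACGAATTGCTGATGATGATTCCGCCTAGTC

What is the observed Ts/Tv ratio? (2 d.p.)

Transitions are A↔G and C↔T; transversions are all other mismatches.
Transitions: 1. Transversions: 7.
R = 1/7 = 0.142857… ≈ 0.14 (to 2 d.p.).

0.14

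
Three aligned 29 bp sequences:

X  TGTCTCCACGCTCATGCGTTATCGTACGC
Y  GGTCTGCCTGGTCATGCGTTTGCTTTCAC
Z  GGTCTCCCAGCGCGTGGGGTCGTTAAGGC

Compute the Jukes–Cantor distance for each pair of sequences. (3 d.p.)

X–Y: 10/29 sites differ → p ≈ 0.344828, d = −0.75 ln(1 − 0.459771) = 0.461822 ≈ 0.462.
X–Z: 13/29 sites differ → p ≈ 0.448276, d = −0.75 ln(1 − 0.597701) = 0.682920 ≈ 0.683.
Y–Z: 13/29 sites differ → p ≈ 0.448276, d = −0.75 ln(1 − 0.597701) = 0.682920 ≈ 0.683.

d(X,Y) = 0.462, d(X,Z) = 0.683, d(Y,Z) = 0.683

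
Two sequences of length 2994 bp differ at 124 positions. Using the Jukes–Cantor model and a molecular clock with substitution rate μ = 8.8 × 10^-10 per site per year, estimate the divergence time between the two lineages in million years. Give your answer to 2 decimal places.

24.21

p = 124/2994 ≈ 0.041416.
d = −(3/4) ln(1 − 4p/3) = −0.75 ln(1 − 0.055221) = −0.75 ln(0.944779)
  = −0.75 × (-0.056804) = 0.042603 substitutions/site.
Under a molecular clock d = 2μt, so t = d/(2μ) = 0.042603 / (2 × 8.8 × 10^-10) = 24.21 million years.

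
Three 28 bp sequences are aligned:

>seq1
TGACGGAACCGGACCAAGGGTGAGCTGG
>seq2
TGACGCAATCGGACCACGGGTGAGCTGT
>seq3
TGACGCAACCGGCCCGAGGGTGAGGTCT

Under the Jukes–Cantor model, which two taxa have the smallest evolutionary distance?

seq1 and seq2

seq1–seq2: 4/28 differ, p = 0.143, d = 0.158.
seq1–seq3: 6/28 differ, p = 0.214, d = 0.252.
seq2–seq3: 6/28 differ, p = 0.214, d = 0.252.
The smallest distance is between seq1 and seq2.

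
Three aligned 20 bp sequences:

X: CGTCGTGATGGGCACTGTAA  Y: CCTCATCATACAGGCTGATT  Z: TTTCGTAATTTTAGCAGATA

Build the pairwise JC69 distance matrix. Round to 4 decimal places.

d(X,Y) = 0.9913, d(X,Z) = 0.9913, d(Y,Z) = 0.8240

X–Y: 11/20 sites differ → p = 0.55, d = −0.75 ln(1 − 0.733333) = 0.991316 ≈ 0.9913.
X–Z: 11/20 sites differ → p = 0.55, d = −0.75 ln(1 − 0.733333) = 0.991316 ≈ 0.9913.
Y–Z: 10/20 sites differ → p = 0.5, d = −0.75 ln(1 − 0.666667) = 0.823960 ≈ 0.8240.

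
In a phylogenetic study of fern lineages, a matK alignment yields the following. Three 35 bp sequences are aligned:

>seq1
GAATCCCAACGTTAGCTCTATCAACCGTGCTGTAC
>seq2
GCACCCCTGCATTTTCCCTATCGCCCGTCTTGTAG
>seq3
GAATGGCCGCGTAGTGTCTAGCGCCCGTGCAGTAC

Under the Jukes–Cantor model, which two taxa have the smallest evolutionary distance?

seq1 and seq3

seq1–seq2: 13/35 differ, p = 0.371, d = 0.513.
seq1–seq3: 12/35 differ, p = 0.343, d = 0.458.
seq2–seq3: 15/35 differ, p = 0.429, d = 0.635.
The smallest distance is between seq1 and seq3.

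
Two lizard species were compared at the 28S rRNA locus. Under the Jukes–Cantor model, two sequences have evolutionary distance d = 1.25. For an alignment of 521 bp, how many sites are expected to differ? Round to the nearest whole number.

317

Invert JC69: p = (3/4)(1 − e^(−4d/3)) = 0.75 × (1 − e^(-1.666667)) = 0.75 × (1 − 0.188876) = 0.608343.
Expected differing sites = pL ≈ 0.608343 × 521 = 316.946703 ≈ 317.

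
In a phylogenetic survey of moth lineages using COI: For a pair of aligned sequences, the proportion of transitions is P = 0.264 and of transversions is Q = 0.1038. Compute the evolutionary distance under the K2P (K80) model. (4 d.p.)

0.5577

Under the Kimura two-parameter model, d = −½ ln(1 − 2P − Q) − ¼ ln(1 − 2Q).
1 − 2P − Q = 0.3682, giving −½ ln(0.3682) = 0.499565.
1 − 2Q = 0.7924, giving −¼ ln(0.7924) = 0.058172.
d = 0.499565 + 0.058172 = 0.557737.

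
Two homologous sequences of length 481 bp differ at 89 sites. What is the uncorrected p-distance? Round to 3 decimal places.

0.185

p = 89/481 = 0.185031… ≈ 0.185 (to 3 d.p.).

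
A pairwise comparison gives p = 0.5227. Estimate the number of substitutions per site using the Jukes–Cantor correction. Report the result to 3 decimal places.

d = −(3/4) ln(1 − 4p/3) = −0.75 ln(1 − 0.696933) = −0.75 ln(0.303067)
  = −0.75 × (-1.193801) = 0.895351 substitutions/site.

0.895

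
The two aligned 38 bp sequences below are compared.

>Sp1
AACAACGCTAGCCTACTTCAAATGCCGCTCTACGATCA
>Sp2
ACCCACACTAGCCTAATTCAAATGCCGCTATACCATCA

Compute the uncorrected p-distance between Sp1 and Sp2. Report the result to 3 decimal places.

The sequences differ at 6 of 38 positions (sites 2, 4, 7, 16, 30, 34).
p = 6/38 = 0.157894… ≈ 0.158 (to 3 d.p.).

0.158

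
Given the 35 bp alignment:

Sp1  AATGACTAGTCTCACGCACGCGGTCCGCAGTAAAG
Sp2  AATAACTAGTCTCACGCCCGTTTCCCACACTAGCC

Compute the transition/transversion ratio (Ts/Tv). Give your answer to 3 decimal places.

Transitions are A↔G and C↔T; transversions are all other mismatches.
Transitions: 5. Transversions: 6.
R = 5/6 = 0.833333… ≈ 0.833 (to 3 d.p.).

0.833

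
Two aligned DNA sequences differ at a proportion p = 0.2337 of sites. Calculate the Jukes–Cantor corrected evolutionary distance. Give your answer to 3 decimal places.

0.280

d = −(3/4) ln(1 − 4p/3) = −0.75 ln(1 − 0.3116) = −0.75 ln(0.6884)
  = −0.75 × (-0.373385) = 0.280039 substitutions/site.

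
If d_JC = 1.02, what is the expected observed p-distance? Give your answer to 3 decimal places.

p = (3/4)(1 − e^(−4d/3)) = 0.75 × (1 − e^(-1.36)) = 0.75 × (1 − 0.256661) = 0.557504.

0.558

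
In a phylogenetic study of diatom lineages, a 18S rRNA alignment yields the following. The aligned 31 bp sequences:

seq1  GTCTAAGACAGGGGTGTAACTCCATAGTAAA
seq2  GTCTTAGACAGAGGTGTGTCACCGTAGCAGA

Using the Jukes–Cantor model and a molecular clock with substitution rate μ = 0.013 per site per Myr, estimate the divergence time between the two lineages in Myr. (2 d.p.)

12.17

The sequences differ at 8 of 31 sites (5, 12, 18, 19, 21, 24, 28, 30), so p = 8/31 ≈ 0.258065.
d = −(3/4) ln(1 − 4p/3) = −0.75 ln(1 − 0.344087) = −0.75 ln(0.655913)
  = −0.75 × (-0.421727) = 0.316295 substitutions/site.
Under a molecular clock d = 2μt, so t = d/(2μ) = 0.316295 / (2 × 0.013) = 12.17 Myr.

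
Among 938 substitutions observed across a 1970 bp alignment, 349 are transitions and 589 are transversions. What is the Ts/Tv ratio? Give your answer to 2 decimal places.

R = 349/589 = 0.592529… ≈ 0.59 (to 2 d.p.).

0.59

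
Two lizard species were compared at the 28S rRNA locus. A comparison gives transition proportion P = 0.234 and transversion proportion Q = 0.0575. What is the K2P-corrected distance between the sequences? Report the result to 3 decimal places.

Under the Kimura two-parameter model, d = −½ ln(1 − 2P − Q) − ¼ ln(1 − 2Q).
1 − 2P − Q = 0.4745, giving −½ ln(0.4745) = 0.372747.
1 − 2Q = 0.885, giving −¼ ln(0.885) = 0.030542.
d = 0.372747 + 0.030542 = 0.403289.

0.403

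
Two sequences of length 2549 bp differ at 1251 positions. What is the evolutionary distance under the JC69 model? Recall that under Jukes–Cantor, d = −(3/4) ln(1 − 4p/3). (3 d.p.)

p = 1251/2549 ≈ 0.490781.
d = −(3/4) ln(1 − 4p/3) = −0.75 ln(1 − 0.654375) = −0.75 ln(0.345625)
  = −0.75 × (-1.062401) = 0.796801 substitutions/site.

0.797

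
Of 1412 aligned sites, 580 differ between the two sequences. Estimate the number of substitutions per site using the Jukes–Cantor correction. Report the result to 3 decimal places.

0.595

p = 580/1412 ≈ 0.410765.
d = −(3/4) ln(1 − 4p/3) = −0.75 ln(1 − 0.547687) = −0.75 ln(0.452313)
  = −0.75 × (-0.793381) = 0.595036 substitutions/site.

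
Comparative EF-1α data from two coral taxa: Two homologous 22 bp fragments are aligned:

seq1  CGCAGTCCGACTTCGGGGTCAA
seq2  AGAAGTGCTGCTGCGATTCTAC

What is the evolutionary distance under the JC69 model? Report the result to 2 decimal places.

0.97

The sequences differ at 12 of 22 sites, so p = 12/22 ≈ 0.545455.
d = −(3/4) ln(1 − 4p/3) = −0.75 ln(1 − 0.727273) = −0.75 ln(0.272727)
  = −0.75 × (-1.299284) = 0.974463 substitutions/site.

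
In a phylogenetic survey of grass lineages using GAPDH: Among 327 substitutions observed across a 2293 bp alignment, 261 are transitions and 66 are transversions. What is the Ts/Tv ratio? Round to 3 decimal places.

R = 261/66 = 3.954545… ≈ 3.955 (to 3 d.p.).

3.955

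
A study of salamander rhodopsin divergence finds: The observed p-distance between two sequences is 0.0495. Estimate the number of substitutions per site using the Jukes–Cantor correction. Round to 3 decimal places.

0.051

d = −(3/4) ln(1 − 4p/3) = −0.75 ln(1 − 0.066) = −0.75 ln(0.934)
  = −0.75 × (-0.068279) = 0.051209 substitutions/site.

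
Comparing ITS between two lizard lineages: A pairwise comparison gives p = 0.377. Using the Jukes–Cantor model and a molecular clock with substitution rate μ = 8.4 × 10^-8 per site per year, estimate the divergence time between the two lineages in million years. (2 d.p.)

d = −(3/4) ln(1 − 4p/3) = −0.75 ln(1 − 0.502667) = −0.75 ln(0.497333)
  = −0.75 × (-0.698495) = 0.523871 substitutions/site.
Under a molecular clock d = 2μt, so t = d/(2μ) = 0.523871 / (2 × 8.4 × 10^-8) = 3.12 million years.

3.12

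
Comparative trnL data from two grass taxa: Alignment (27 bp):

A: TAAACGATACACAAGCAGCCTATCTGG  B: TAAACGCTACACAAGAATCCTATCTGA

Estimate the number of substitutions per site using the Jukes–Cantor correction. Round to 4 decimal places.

0.1650

The sequences differ at 4 of 27 sites (7, 16, 18, 27), so p = 4/27 ≈ 0.148148.
d = −(3/4) ln(1 − 4p/3) = −0.75 ln(1 − 0.197531) = −0.75 ln(0.802469)
  = −0.75 × (-0.220062) = 0.165047 substitutions/site.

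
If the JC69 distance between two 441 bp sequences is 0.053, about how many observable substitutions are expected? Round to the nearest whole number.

Invert JC69: p = (3/4)(1 − e^(−4d/3)) = 0.75 × (1 − e^(-0.070667)) = 0.75 × (1 − 0.931772) = 0.051171.
Expected differing sites = pL ≈ 0.051171 × 441 = 22.566411 ≈ 23.

23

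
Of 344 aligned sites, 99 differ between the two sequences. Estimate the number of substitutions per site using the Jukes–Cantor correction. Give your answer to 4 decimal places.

p = 99/344 ≈ 0.287791.
d = −(3/4) ln(1 − 4p/3) = −0.75 ln(1 − 0.383721) = −0.75 ln(0.616279)
  = −0.75 × (-0.484055) = 0.363041 substitutions/site.

0.3630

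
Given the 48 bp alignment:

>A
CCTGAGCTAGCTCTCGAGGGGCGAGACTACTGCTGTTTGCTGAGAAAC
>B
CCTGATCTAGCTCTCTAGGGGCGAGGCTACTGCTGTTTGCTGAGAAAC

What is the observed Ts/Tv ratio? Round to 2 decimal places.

0.50

Transitions are A↔G and C↔T; transversions are all other mismatches.
Transitions: 1. Transversions: 2.
R = 1/2 = 0.50.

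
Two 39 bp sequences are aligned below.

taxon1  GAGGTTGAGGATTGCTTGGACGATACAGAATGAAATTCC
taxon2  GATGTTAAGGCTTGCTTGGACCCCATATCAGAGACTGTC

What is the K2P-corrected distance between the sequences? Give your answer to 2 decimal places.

Of 39 sites, 6 differences are transitions and 9 are transversions, so P = 6/39 ≈ 0.153846 and Q = 9/39 ≈ 0.230769.
Under the Kimura two-parameter model, d = −½ ln(1 − 2P − Q) − ¼ ln(1 − 2Q).
1 − 2P − Q = 0.461539, giving −½ ln(0.461539) = 0.386594.
1 − 2Q = 0.538462, giving −¼ ln(0.538462) = 0.154760.
d = 0.386594 + 0.154760 = 0.541354.

0.54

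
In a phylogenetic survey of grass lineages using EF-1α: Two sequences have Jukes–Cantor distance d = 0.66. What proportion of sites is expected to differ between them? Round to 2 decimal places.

p = (3/4)(1 − e^(−4d/3)) = 0.75 × (1 − e^(-0.88)) = 0.75 × (1 − 0.414783) = 0.438913.

0.44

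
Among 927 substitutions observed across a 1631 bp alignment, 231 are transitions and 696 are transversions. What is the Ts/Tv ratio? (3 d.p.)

0.332

R = 231/696 = 0.331896… ≈ 0.332 (to 3 d.p.).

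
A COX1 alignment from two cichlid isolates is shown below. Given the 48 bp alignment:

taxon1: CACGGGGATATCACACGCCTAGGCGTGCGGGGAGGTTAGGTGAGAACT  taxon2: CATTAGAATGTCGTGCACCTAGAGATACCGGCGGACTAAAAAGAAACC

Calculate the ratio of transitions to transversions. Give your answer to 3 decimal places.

4.000

Transitions are A↔G and C↔T; transversions are all other mismatches.
Transitions: 20. Transversions: 5.
R = 20/5 = 4.000.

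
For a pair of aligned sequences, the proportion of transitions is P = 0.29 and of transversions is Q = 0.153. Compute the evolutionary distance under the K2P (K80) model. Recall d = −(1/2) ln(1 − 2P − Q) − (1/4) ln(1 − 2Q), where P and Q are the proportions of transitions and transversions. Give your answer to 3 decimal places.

0.752

Under the Kimura two-parameter model, d = −½ ln(1 − 2P − Q) − ¼ ln(1 − 2Q).
1 − 2P − Q = 0.267, giving −½ ln(0.267) = 0.660253.
1 − 2Q = 0.694, giving −¼ ln(0.694) = 0.091321.
d = 0.660253 + 0.091321 = 0.751574.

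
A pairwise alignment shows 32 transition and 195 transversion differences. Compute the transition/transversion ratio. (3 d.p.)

0.164

R = 32/195 = 0.164102… ≈ 0.164 (to 3 d.p.).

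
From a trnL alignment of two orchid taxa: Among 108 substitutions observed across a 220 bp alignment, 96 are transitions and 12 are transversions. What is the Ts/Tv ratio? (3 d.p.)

8.000

R = 96/12 = 8.000.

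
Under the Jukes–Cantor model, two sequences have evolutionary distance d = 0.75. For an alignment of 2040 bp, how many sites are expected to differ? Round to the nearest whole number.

967

Invert JC69: p = (3/4)(1 − e^(−4d/3)) = 0.75 × (1 − e^(-1)) = 0.75 × (1 − 0.367879) = 0.474091.
Expected differing sites = pL ≈ 0.474091 × 2040 = 967.14564 ≈ 967.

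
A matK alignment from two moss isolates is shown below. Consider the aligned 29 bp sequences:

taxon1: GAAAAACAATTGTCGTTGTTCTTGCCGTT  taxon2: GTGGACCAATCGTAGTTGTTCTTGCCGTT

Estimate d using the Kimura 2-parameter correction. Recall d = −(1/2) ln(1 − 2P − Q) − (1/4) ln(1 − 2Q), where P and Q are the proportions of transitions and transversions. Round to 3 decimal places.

Of 29 sites, 3 differences are transitions and 3 are transversions, so P = 3/29 ≈ 0.103448 and Q = 3/29 ≈ 0.103448.
Under the Kimura two-parameter model, d = −½ ln(1 − 2P − Q) − ¼ ln(1 − 2Q).
1 − 2P − Q = 0.689656, giving −½ ln(0.689656) = 0.185781.
1 − 2Q = 0.793104, giving −¼ ln(0.793104) = 0.057950.
d = 0.185781 + 0.057950 = 0.243731.

0.244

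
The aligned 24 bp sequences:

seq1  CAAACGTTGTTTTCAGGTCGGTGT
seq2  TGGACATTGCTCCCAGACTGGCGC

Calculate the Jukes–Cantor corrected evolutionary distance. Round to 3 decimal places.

The sequences differ at 12 of 24 sites, so p = 12/24 = 0.5.
d = −(3/4) ln(1 − 4p/3) = −0.75 ln(1 − 0.666667) = −0.75 ln(0.333333)
  = −0.75 × (-1.098613) = 0.823960 substitutions/site.

0.824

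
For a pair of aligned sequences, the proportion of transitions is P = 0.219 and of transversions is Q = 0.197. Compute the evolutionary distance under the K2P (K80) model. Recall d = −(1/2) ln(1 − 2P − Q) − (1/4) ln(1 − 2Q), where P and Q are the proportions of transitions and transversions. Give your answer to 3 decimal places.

0.629

Under the Kimura two-parameter model, d = −½ ln(1 − 2P − Q) − ¼ ln(1 − 2Q).
1 − 2P − Q = 0.365, giving −½ ln(0.365) = 0.503929.
1 − 2Q = 0.606, giving −¼ ln(0.606) = 0.125219.
d = 0.503929 + 0.125219 = 0.629148.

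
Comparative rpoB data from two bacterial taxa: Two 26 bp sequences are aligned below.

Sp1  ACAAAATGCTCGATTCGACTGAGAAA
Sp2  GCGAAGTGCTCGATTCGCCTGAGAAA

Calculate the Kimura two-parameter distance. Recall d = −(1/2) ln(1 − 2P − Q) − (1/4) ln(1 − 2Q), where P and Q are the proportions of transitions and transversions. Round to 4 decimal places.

0.1768

Of 26 sites, 3 differences are transitions and 1 are transversions, so P = 3/26 ≈ 0.115385 and Q = 1/26 ≈ 0.038462.
Under the Kimura two-parameter model, d = −½ ln(1 − 2P − Q) − ¼ ln(1 − 2Q).
1 − 2P − Q = 0.730768, giving −½ ln(0.730768) = 0.156830.
1 − 2Q = 0.923076, giving −¼ ln(0.923076) = 0.020011.
d = 0.156830 + 0.020011 = 0.176841.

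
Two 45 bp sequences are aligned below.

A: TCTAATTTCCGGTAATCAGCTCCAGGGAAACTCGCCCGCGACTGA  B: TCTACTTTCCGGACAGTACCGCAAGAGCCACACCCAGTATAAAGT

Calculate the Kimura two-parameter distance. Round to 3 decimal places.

Of 45 sites, 2 differences are transitions and 19 are transversions, so P = 2/45 ≈ 0.044444 and Q = 19/45 ≈ 0.422222.
Under the Kimura two-parameter model, d = −½ ln(1 − 2P − Q) − ¼ ln(1 − 2Q).
1 − 2P − Q = 0.48889, giving −½ ln(0.48889) = 0.357809.
1 − 2Q = 0.155556, giving −¼ ln(0.155556) = 0.465187.
d = 0.357809 + 0.465187 = 0.822996.

0.823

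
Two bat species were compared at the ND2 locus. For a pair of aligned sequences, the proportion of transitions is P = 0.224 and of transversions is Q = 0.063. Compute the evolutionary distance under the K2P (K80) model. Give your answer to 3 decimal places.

Under the Kimura two-parameter model, d = −½ ln(1 − 2P − Q) − ¼ ln(1 − 2Q).
1 − 2P − Q = 0.489, giving −½ ln(0.489) = 0.357696.
1 − 2Q = 0.874, giving −¼ ln(0.874) = 0.033669.
d = 0.357696 + 0.033669 = 0.391365.

0.391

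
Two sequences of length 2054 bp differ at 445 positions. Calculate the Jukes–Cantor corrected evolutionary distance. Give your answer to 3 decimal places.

p = 445/2054 ≈ 0.21665.
d = −(3/4) ln(1 − 4p/3) = −0.75 ln(1 − 0.288867) = −0.75 ln(0.711133)
  = −0.75 × (-0.340896) = 0.255672 substitutions/site.

0.256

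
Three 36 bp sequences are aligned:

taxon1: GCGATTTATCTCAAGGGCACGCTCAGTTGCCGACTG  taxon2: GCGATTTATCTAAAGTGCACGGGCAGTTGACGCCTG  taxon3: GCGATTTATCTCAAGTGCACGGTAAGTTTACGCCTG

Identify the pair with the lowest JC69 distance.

taxon2 and taxon3

taxon1–taxon2: 6/36 differ, p = 0.167, d = 0.188.
taxon1–taxon3: 6/36 differ, p = 0.167, d = 0.188.
taxon2–taxon3: 4/36 differ, p = 0.111, d = 0.120.
The smallest distance is between taxon2 and taxon3.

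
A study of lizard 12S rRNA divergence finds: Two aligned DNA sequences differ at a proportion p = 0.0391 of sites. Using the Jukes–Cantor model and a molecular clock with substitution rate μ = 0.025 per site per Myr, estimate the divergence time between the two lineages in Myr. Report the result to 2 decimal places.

d = −(3/4) ln(1 − 4p/3) = −0.75 ln(1 − 0.052133) = −0.75 ln(0.947867)
  = −0.75 × (-0.053541) = 0.040156 substitutions/site.
Under a molecular clock d = 2μt, so t = d/(2μ) = 0.040156 / (2 × 0.025) = 0.80 Myr.

0.80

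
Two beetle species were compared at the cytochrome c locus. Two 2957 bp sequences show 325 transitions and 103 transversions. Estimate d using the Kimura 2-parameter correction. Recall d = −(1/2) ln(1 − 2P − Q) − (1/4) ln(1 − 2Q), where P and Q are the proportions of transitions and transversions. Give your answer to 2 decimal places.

P = 325/2957 ≈ 0.109909 and Q = 103/2957 ≈ 0.034833.
Under the Kimura two-parameter model, d = −½ ln(1 − 2P − Q) − ¼ ln(1 − 2Q).
1 − 2P − Q = 0.745349, giving −½ ln(0.745349) = 0.146951.
1 − 2Q = 0.930334, giving −¼ ln(0.930334) = 0.018053.
d = 0.146951 + 0.018053 = 0.165004.

0.17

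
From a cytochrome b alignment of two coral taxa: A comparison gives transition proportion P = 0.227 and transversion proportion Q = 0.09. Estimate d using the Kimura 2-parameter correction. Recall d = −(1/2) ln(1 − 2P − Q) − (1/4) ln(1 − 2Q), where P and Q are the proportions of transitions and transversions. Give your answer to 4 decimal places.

Under the Kimura two-parameter model, d = −½ ln(1 − 2P − Q) − ¼ ln(1 − 2Q).
1 − 2P − Q = 0.456, giving −½ ln(0.456) = 0.392631.
1 − 2Q = 0.82, giving −¼ ln(0.82) = 0.049613.
d = 0.392631 + 0.049613 = 0.442244.

0.4422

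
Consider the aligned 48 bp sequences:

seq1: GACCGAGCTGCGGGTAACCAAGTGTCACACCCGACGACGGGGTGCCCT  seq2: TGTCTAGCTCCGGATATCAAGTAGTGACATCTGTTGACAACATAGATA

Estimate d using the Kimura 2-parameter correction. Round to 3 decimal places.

Of 48 sites, 12 differences are transitions and 13 are transversions, so P = 12/48 = 0.25 and Q = 13/48 ≈ 0.270833.
Under the Kimura two-parameter model, d = −½ ln(1 − 2P − Q) − ¼ ln(1 − 2Q).
1 − 2P − Q = 0.229167, giving −½ ln(0.229167) = 0.736652.
1 − 2Q = 0.458334, giving −¼ ln(0.458334) = 0.195039.
d = 0.736652 + 0.195039 = 0.931691.

0.932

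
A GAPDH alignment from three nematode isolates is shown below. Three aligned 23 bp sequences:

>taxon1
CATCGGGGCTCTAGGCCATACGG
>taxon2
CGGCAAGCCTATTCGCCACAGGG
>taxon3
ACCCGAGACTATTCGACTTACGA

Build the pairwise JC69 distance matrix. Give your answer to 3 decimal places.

taxon1–taxon2: 10/23 sites differ → p ≈ 0.434783, d = −0.75 ln(1 − 0.579711) = 0.650110 ≈ 0.650.
taxon1–taxon3: 11/23 sites differ → p ≈ 0.478261, d = −0.75 ln(1 − 0.637681) = 0.761423 ≈ 0.761.
taxon2–taxon3: 10/23 sites differ → p ≈ 0.434783, d = −0.75 ln(1 − 0.579711) = 0.650110 ≈ 0.650.

d(taxon1,taxon2) = 0.650, d(taxon1,taxon3) = 0.761, d(taxon2,taxon3) = 0.650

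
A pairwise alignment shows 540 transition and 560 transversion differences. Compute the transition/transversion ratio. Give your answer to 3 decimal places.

0.964

R = 540/560 = 0.964285… ≈ 0.964 (to 3 d.p.).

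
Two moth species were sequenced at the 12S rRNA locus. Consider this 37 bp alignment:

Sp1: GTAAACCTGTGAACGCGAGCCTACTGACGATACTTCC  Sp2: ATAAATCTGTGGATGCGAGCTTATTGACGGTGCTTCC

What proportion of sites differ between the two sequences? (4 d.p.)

0.2162

The sequences differ at 8 of 37 positions (sites 1, 6, 12, 14, 21, 24, 30, 32).
p = 8/37 = 0.216216… ≈ 0.2162 (to 4 d.p.).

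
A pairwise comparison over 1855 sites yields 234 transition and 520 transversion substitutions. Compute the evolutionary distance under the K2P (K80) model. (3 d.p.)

P = 234/1855 ≈ 0.126146 and Q = 520/1855 ≈ 0.280323.
Under the Kimura two-parameter model, d = −½ ln(1 − 2P − Q) − ¼ ln(1 − 2Q).
1 − 2P − Q = 0.467385, giving −½ ln(0.467385) = 0.380301.
1 − 2Q = 0.439354, giving −¼ ln(0.439354) = 0.205612.
d = 0.380301 + 0.205612 = 0.585913.

0.586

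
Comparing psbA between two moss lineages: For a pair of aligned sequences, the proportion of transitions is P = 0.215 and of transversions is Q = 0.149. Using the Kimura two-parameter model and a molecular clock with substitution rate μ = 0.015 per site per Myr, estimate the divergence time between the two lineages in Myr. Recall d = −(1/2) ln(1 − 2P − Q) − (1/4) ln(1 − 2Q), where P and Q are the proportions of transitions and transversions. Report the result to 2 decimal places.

Under the Kimura two-parameter model, d = −½ ln(1 − 2P − Q) − ¼ ln(1 − 2Q).
1 − 2P − Q = 0.421, giving −½ ln(0.421) = 0.432561.
1 − 2Q = 0.702, giving −¼ ln(0.702) = 0.088455.
d = 0.432561 + 0.088455 = 0.521016.
Under a molecular clock d = 2μt, so t = d/(2μ) = 0.521016 / (2 × 0.015) = 17.37 Myr.

17.37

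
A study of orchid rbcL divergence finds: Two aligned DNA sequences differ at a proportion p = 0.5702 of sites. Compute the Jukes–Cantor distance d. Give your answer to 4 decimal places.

1.0712

d = −(3/4) ln(1 − 4p/3) = −0.75 ln(1 − 0.760267) = −0.75 ln(0.239733)
  = −0.75 × (-1.428229) = 1.071172 substitutions/site.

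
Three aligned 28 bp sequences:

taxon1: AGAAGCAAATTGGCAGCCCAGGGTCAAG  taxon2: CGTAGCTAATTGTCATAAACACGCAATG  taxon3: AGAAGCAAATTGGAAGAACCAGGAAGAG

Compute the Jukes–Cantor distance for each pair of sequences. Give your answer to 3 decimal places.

taxon1–taxon2: 14/28 sites differ → p = 0.5, d = −0.75 ln(1 − 0.666667) = 0.823960 ≈ 0.824.
taxon1–taxon3: 8/28 sites differ → p ≈ 0.285714, d = −0.75 ln(1 − 0.380952) = 0.359679 ≈ 0.360.
taxon2–taxon3: 11/28 sites differ → p ≈ 0.392857, d = −0.75 ln(1 − 0.523809) = 0.556452 ≈ 0.556.

d(taxon1,taxon2) = 0.824, d(taxon1,taxon3) = 0.360, d(taxon2,taxon3) = 0.556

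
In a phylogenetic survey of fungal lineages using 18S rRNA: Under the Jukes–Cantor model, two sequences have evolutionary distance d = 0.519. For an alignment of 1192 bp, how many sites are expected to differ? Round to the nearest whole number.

446

Invert JC69: p = (3/4)(1 − e^(−4d/3)) = 0.75 × (1 − e^(-0.692)) = 0.75 × (1 − 0.500574) = 0.374570.
Expected differing sites = pL ≈ 0.374570 × 1192 = 446.48744 ≈ 446.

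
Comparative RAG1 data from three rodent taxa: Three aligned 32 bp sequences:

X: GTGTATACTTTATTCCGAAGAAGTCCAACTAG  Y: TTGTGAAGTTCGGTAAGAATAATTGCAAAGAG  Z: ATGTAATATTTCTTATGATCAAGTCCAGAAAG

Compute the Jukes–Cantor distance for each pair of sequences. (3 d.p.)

X–Y: 14/32 sites differ → p = 0.4375, d = −0.75 ln(1 − 0.583333) = 0.656601 ≈ 0.657.
X–Z: 12/32 sites differ → p = 0.375, d = −0.75 ln(1 − 0.5) = 0.519860 ≈ 0.520.
Y–Z: 14/32 sites differ → p = 0.4375, d = −0.75 ln(1 − 0.583333) = 0.656601 ≈ 0.657.

d(X,Y) = 0.657, d(X,Z) = 0.520, d(Y,Z) = 0.657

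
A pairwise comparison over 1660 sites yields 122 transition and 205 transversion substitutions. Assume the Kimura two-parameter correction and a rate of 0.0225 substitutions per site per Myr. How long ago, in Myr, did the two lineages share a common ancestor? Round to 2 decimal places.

P = 122/1660 ≈ 0.073494 and Q = 205/1660 ≈ 0.123494.
Under the Kimura two-parameter model, d = −½ ln(1 − 2P − Q) − ¼ ln(1 − 2Q).
1 − 2P − Q = 0.729518, giving −½ ln(0.729518) = 0.157686.
1 − 2Q = 0.753012, giving −¼ ln(0.753012) = 0.070919.
d = 0.157686 + 0.070919 = 0.228605.
Under a molecular clock d = 2μt, so t = d/(2μ) = 0.228605 / (2 × 0.0225) = 5.08 Myr.

5.08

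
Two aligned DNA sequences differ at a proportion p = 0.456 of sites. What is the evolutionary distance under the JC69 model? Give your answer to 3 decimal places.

d = −(3/4) ln(1 − 4p/3) = −0.75 ln(1 − 0.608) = −0.75 ln(0.392)
  = −0.75 × (-0.936493) = 0.702370 substitutions/site.

0.702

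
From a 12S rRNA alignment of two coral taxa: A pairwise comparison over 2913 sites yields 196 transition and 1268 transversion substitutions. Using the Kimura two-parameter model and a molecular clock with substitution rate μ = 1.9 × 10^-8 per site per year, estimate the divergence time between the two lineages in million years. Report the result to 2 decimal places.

24.55

P = 196/2913 ≈ 0.067285 and Q = 1268/2913 ≈ 0.43529.
Under the Kimura two-parameter model, d = −½ ln(1 − 2P − Q) − ¼ ln(1 − 2Q).
1 − 2P − Q = 0.43014, giving −½ ln(0.43014) = 0.421822.
1 − 2Q = 0.12942, giving −¼ ln(0.12942) = 0.511173.
d = 0.421822 + 0.511173 = 0.932995.
Under a molecular clock d = 2μt, so t = d/(2μ) = 0.932995 / (2 × 1.9 × 10^-8) = 24.55 million years.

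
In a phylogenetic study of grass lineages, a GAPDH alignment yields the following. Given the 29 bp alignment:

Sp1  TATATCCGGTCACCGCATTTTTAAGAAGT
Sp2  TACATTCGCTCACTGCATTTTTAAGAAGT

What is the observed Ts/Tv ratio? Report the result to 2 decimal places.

Transitions are A↔G and C↔T; transversions are all other mismatches.
Transitions: 3. Transversions: 1.
R = 3/1 = 3.00.

3.00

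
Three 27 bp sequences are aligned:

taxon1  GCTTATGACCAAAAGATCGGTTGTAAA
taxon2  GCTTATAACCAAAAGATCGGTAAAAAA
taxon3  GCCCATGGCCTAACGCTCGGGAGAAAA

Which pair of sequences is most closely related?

taxon1–taxon2: 4/27 differ, p = 0.148, d = 0.165.
taxon1–taxon3: 9/27 differ, p = 0.333, d = 0.441.
taxon2–taxon3: 9/27 differ, p = 0.333, d = 0.441.
The smallest distance is between taxon1 and taxon2.

taxon1 and taxon2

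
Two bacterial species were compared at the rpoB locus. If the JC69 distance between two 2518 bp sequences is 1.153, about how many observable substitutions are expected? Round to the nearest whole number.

Invert JC69: p = (3/4)(1 − e^(−4d/3)) = 0.75 × (1 − e^(-1.537333)) = 0.75 × (1 − 0.214954) = 0.588785.
Expected differing sites = pL ≈ 0.588785 × 2518 = 1482.56063 ≈ 1483.

1483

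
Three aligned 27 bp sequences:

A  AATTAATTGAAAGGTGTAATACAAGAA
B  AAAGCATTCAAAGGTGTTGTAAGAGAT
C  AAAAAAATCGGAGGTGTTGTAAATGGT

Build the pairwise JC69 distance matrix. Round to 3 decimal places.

A–B: 9/27 sites differ → p ≈ 0.333333, d = −0.75 ln(1 − 0.444444) = 0.440839 ≈ 0.441.
A–C: 12/27 sites differ → p ≈ 0.444444, d = −0.75 ln(1 − 0.592592) = 0.673455 ≈ 0.673.
B–C: 8/27 sites differ → p ≈ 0.296296, d = −0.75 ln(1 − 0.395061) = 0.376971 ≈ 0.377.

d(A,B) = 0.441, d(A,C) = 0.673, d(B,C) = 0.377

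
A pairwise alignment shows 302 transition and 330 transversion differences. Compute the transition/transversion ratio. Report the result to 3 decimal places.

R = 302/330 = 0.915151… ≈ 0.915 (to 3 d.p.).

0.915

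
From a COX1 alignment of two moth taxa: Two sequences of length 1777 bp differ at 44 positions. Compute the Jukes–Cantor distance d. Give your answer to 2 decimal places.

0.03

p = 44/1777 ≈ 0.024761.
d = −(3/4) ln(1 − 4p/3) = −0.75 ln(1 − 0.033015) = −0.75 ln(0.966985)
  = −0.75 × (-0.033572) = 0.025179 substitutions/site.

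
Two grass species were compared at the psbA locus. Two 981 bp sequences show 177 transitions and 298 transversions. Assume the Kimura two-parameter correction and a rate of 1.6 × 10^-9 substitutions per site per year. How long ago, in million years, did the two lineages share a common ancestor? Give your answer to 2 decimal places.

243.78

P = 177/981 ≈ 0.180428 and Q = 298/981 ≈ 0.303772.
Under the Kimura two-parameter model, d = −½ ln(1 − 2P − Q) − ¼ ln(1 − 2Q).
1 − 2P − Q = 0.335372, giving −½ ln(0.335372) = 0.546257.
1 − 2Q = 0.392456, giving −¼ ln(0.392456) = 0.233833.
d = 0.546257 + 0.233833 = 0.780090.
Under a molecular clock d = 2μt, so t = d/(2μ) = 0.780090 / (2 × 1.6 × 10^-9) = 243.78 million years.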